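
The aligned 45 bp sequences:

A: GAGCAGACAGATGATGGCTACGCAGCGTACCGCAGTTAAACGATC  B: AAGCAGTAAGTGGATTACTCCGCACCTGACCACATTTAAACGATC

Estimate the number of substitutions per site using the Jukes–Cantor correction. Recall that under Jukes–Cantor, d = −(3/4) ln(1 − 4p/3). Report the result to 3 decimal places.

The sequences differ at 13 of 45 sites, so p = 13/45 ≈ 0.288889.
d = −(3/4) ln(1 − 4p/3) = −0.75 ln(1 − 0.385185) = −0.75 ln(0.614815)
  = −0.75 × (-0.486434) = 0.364826 substitutions/site.

0.365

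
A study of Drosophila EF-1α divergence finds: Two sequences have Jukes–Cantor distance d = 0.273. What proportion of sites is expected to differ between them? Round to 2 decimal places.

p = (3/4)(1 − e^(−4d/3)) = 0.75 × (1 − e^(-0.364)) = 0.75 × (1 − 0.694891) = 0.228832.

0.23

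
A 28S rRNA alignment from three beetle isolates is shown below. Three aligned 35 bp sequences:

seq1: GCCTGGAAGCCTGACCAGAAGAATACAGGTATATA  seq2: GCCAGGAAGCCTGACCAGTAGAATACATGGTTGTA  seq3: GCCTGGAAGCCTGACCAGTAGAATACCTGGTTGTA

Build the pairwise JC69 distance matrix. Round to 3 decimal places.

seq1–seq2: 6/35 sites differ → p ≈ 0.171429, d = −0.75 ln(1 − 0.228572) = 0.194634 ≈ 0.195.
seq1–seq3: 6/35 sites differ → p ≈ 0.171429, d = −0.75 ln(1 − 0.228572) = 0.194634 ≈ 0.195.
seq2–seq3: 2/35 sites differ → p ≈ 0.057143, d = −0.75 ln(1 − 0.076191) = 0.059437 ≈ 0.059.

d(seq1,seq2) = 0.195, d(seq1,seq3) = 0.195, d(seq2,seq3) = 0.059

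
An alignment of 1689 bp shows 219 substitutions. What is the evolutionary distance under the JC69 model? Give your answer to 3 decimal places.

p = 219/1689 ≈ 0.129663.
d = −(3/4) ln(1 − 4p/3) = −0.75 ln(1 − 0.172884) = −0.75 ln(0.827116)
  = −0.75 × (-0.189810) = 0.142358 substitutions/site.

0.142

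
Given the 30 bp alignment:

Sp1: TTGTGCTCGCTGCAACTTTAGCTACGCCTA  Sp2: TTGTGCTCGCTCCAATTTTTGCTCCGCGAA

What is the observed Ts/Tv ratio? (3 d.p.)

Transitions are A↔G and C↔T; transversions are all other mismatches.
Transitions: 1. Transversions: 5.
R = 1/5 = 0.200.

0.200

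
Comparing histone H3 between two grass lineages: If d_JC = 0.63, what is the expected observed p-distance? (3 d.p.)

p = (3/4)(1 − e^(−4d/3)) = 0.75 × (1 − e^(-0.84)) = 0.75 × (1 − 0.431711) = 0.426217.

0.426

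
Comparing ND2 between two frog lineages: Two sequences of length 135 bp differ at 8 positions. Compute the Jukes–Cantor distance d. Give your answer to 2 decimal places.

p = 8/135 ≈ 0.059259.
d = −(3/4) ln(1 − 4p/3) = −0.75 ln(1 − 0.079012) = −0.75 ln(0.920988)
  = −0.75 × (-0.082308) = 0.061731 substitutions/site.

0.06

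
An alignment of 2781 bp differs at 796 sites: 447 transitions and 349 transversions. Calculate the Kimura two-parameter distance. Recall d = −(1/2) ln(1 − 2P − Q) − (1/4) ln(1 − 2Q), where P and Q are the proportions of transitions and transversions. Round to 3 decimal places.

0.368

P = 447/2781 ≈ 0.160734 and Q = 349/2781 ≈ 0.125494.
Under the Kimura two-parameter model, d = −½ ln(1 − 2P − Q) − ¼ ln(1 − 2Q).
1 − 2P − Q = 0.553038, giving −½ ln(0.553038) = 0.296164.
1 − 2Q = 0.749012, giving −¼ ln(0.749012) = 0.072250.
d = 0.296164 + 0.072250 = 0.368414.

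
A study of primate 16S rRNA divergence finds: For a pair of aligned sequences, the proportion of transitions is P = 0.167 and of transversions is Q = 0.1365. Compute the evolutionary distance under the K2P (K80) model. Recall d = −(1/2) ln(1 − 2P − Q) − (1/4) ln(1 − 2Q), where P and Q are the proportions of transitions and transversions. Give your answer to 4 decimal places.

Under the Kimura two-parameter model, d = −½ ln(1 − 2P − Q) − ¼ ln(1 − 2Q).
1 − 2P − Q = 0.5295, giving −½ ln(0.5295) = 0.317911.
1 − 2Q = 0.727, giving −¼ ln(0.727) = 0.079707.
d = 0.317911 + 0.079707 = 0.397618.

0.3976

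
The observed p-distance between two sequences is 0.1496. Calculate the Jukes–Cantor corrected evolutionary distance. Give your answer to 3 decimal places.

0.167

d = −(3/4) ln(1 − 4p/3) = −0.75 ln(1 − 0.199467) = −0.75 ln(0.800533)
  = −0.75 × (-0.222478) = 0.166859 substitutions/site.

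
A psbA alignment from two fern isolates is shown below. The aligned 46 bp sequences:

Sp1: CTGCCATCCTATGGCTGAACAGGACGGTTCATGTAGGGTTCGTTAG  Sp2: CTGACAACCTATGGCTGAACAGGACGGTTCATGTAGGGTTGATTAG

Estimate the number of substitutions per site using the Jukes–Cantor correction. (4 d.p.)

0.0924

The sequences differ at 4 of 46 sites (4, 7, 41, 42), so p = 4/46 ≈ 0.086957.
d = −(3/4) ln(1 − 4p/3) = −0.75 ln(1 − 0.115943) = −0.75 ln(0.884057)
  = −0.75 × (-0.123234) = 0.092426 substitutions/site.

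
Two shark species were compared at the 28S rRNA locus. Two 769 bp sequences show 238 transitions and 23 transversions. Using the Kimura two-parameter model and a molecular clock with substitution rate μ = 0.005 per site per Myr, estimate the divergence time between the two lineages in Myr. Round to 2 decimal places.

53.88

P = 238/769 ≈ 0.309493 and Q = 23/769 ≈ 0.029909.
Under the Kimura two-parameter model, d = −½ ln(1 − 2P − Q) − ¼ ln(1 − 2Q).
1 − 2P − Q = 0.351105, giving −½ ln(0.351105) = 0.523335.
1 − 2Q = 0.940182, giving −¼ ln(0.940182) = 0.015420.
d = 0.523335 + 0.015420 = 0.538755.
Under a molecular clock d = 2μt, so t = d/(2μ) = 0.538755 / (2 × 0.005) = 53.88 Myr.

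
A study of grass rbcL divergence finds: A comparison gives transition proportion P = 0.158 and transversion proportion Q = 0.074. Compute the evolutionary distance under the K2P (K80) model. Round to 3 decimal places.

Under the Kimura two-parameter model, d = −½ ln(1 − 2P − Q) − ¼ ln(1 − 2Q).
1 − 2P − Q = 0.61, giving −½ ln(0.61) = 0.247148.
1 − 2Q = 0.852, giving −¼ ln(0.852) = 0.040042.
d = 0.247148 + 0.040042 = 0.287190.

0.287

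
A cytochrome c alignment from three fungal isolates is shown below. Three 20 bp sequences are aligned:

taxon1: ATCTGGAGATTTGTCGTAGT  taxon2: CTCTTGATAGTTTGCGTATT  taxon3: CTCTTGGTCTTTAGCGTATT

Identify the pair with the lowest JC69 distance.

taxon1–taxon2: 7/20 differ, p = 0.350, d = 0.471.
taxon1–taxon3: 8/20 differ, p = 0.400, d = 0.572.
taxon2–taxon3: 4/20 differ, p = 0.200, d = 0.233.
The smallest distance is between taxon2 and taxon3.

taxon2 and taxon3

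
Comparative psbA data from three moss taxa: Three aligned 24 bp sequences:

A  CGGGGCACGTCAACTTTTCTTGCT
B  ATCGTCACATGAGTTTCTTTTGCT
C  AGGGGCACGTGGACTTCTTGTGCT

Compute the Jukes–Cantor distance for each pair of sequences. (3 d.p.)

d(A,B) = 0.608, d(A,C) = 0.304, d(B,C) = 0.441

A–B: 10/24 sites differ → p ≈ 0.416667, d = −0.75 ln(1 − 0.555556) = 0.608198 ≈ 0.608.
A–C: 6/24 sites differ → p = 0.25, d = −0.75 ln(1 − 0.333333) = 0.304098 ≈ 0.304.
B–C: 8/24 sites differ → p ≈ 0.333333, d = −0.75 ln(1 − 0.444444) = 0.440839 ≈ 0.441.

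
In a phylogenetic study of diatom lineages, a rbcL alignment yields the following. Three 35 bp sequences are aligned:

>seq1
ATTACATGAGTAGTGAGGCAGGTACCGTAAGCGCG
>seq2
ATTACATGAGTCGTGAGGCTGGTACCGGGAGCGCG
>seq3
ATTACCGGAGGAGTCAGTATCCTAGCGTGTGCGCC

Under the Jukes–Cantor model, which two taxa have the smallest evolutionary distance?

seq1 and seq2

seq1–seq2: 4/35 differ, p = 0.114, d = 0.124.
seq1–seq3: 13/35 differ, p = 0.371, d = 0.513.
seq2–seq3: 13/35 differ, p = 0.371, d = 0.513.
The smallest distance is between seq1 and seq2.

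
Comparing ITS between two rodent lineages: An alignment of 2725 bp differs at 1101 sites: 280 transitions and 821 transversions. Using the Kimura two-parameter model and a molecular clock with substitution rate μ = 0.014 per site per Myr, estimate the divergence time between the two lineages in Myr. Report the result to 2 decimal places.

P = 280/2725 ≈ 0.102752 and Q = 821/2725 ≈ 0.301284.
Under the Kimura two-parameter model, d = −½ ln(1 − 2P − Q) − ¼ ln(1 − 2Q).
1 − 2P − Q = 0.493212, giving −½ ln(0.493212) = 0.353408.
1 − 2Q = 0.397432, giving −¼ ln(0.397432) = 0.230683.
d = 0.353408 + 0.230683 = 0.584091.
Under a molecular clock d = 2μt, so t = d/(2μ) = 0.584091 / (2 × 0.014) = 20.86 Myr.

20.86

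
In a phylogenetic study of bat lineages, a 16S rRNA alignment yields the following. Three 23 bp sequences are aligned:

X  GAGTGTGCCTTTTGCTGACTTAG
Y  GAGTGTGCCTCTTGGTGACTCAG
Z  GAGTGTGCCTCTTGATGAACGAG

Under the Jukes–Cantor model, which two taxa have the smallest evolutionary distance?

X and Y

X–Y: 3/23 differ, p = 0.130, d = 0.143.
X–Z: 5/23 differ, p = 0.217, d = 0.257.
Y–Z: 4/23 differ, p = 0.174, d = 0.198.
The smallest distance is between X and Y.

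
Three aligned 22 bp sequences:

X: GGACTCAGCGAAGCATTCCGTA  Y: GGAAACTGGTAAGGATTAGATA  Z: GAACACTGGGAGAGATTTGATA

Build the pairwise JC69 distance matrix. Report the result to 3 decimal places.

X–Y: 9/22 sites differ → p ≈ 0.409091, d = −0.75 ln(1 − 0.545455) = 0.591344 ≈ 0.591.
X–Z: 10/22 sites differ → p ≈ 0.454545, d = −0.75 ln(1 − 0.60606) = 0.698667 ≈ 0.699.
Y–Z: 6/22 sites differ → p ≈ 0.272727, d = −0.75 ln(1 − 0.363636) = 0.338988 ≈ 0.339.

d(X,Y) = 0.591, d(X,Z) = 0.699, d(Y,Z) = 0.339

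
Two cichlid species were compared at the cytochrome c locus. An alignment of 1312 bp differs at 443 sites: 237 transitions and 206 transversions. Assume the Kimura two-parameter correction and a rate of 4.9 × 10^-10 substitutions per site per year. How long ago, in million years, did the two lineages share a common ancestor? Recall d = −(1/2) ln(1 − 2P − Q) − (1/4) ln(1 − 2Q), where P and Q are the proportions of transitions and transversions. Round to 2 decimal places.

468.81

P = 237/1312 ≈ 0.18064 and Q = 206/1312 ≈ 0.157012.
Under the Kimura two-parameter model, d = −½ ln(1 − 2P − Q) − ¼ ln(1 − 2Q).
1 − 2P − Q = 0.481708, giving −½ ln(0.481708) = 0.365209.
1 − 2Q = 0.685976, giving −¼ ln(0.685976) = 0.094228.
d = 0.365209 + 0.094228 = 0.459437.
Under a molecular clock d = 2μt, so t = d/(2μ) = 0.459437 / (2 × 4.9 × 10^-10) = 468.81 million years.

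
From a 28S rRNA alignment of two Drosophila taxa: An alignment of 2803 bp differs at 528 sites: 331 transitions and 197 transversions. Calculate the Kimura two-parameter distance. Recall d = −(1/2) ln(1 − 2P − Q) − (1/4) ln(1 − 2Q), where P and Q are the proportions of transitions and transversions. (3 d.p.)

0.221

P = 331/2803 ≈ 0.118088 and Q = 197/2803 ≈ 0.070282.
Under the Kimura two-parameter model, d = −½ ln(1 − 2P − Q) − ¼ ln(1 − 2Q).
1 − 2P − Q = 0.693542, giving −½ ln(0.693542) = 0.182972.
1 − 2Q = 0.859436, giving −¼ ln(0.859436) = 0.037870.
d = 0.182972 + 0.037870 = 0.220842.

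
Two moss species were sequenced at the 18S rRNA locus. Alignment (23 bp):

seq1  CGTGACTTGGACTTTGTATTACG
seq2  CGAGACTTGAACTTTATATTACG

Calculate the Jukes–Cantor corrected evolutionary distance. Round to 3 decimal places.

0.143

The sequences differ at 3 of 23 sites (3, 10, 16), so p = 3/23 ≈ 0.130435.
d = −(3/4) ln(1 − 4p/3) = −0.75 ln(1 − 0.173913) = −0.75 ln(0.826087)
  = −0.75 × (-0.191055) = 0.143291 substitutions/site.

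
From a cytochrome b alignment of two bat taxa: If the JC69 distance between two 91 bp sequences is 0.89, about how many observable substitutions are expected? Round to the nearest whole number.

Invert JC69: p = (3/4)(1 − e^(−4d/3)) = 0.75 × (1 − e^(-1.186667)) = 0.75 × (1 − 0.305237) = 0.521072.
Expected differing sites = pL ≈ 0.521072 × 91 = 47.417552 ≈ 47.

47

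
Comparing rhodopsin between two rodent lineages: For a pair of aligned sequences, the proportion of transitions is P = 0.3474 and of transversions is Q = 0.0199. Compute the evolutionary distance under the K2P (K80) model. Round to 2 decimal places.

0.64

Under the Kimura two-parameter model, d = −½ ln(1 − 2P − Q) − ¼ ln(1 − 2Q).
1 − 2P − Q = 0.2853, giving −½ ln(0.2853) = 0.627107.
1 − 2Q = 0.9602, giving −¼ ln(0.9602) = 0.010153.
d = 0.627107 + 0.010153 = 0.637260.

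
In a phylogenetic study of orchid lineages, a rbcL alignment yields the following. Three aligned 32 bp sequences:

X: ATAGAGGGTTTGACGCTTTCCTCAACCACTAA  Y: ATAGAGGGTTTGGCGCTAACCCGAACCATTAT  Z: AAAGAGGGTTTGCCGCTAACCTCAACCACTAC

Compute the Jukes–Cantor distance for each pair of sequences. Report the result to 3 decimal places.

d(X,Y) = 0.259, d(X,Z) = 0.175, d(Y,Z) = 0.216

X–Y: 7/32 sites differ → p = 0.21875, d = −0.75 ln(1 − 0.291667) = 0.258631 ≈ 0.259.
X–Z: 5/32 sites differ → p = 0.15625, d = −0.75 ln(1 − 0.208333) = 0.175211 ≈ 0.175.
Y–Z: 6/32 sites differ → p = 0.1875, d = −0.75 ln(1 − 0.25) = 0.215762 ≈ 0.216.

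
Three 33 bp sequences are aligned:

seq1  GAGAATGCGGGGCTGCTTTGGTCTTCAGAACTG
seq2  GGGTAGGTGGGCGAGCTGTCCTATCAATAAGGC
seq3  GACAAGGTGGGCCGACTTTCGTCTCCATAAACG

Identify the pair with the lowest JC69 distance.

seq1–seq2: 17/33 differ, p = 0.515, d = 0.871.
seq1–seq3: 11/33 differ, p = 0.333, d = 0.441.
seq2–seq3: 13/33 differ, p = 0.394, d = 0.559.
The smallest distance is between seq1 and seq3.

seq1 and seq3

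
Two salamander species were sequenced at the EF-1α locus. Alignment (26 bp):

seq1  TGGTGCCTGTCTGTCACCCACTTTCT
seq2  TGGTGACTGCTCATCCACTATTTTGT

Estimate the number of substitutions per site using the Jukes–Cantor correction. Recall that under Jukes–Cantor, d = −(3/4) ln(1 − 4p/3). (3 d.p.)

0.539

The sequences differ at 10 of 26 sites (6, 10, 11, 12, 13, 16, 17, 19, 21, 25), so p = 10/26 ≈ 0.384615.
d = −(3/4) ln(1 − 4p/3) = −0.75 ln(1 − 0.51282) = −0.75 ln(0.48718)
  = −0.75 × (-0.719122) = 0.539342 substitutions/site.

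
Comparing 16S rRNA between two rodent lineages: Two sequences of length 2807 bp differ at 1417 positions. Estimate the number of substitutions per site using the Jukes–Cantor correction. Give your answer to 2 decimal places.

0.84

p = 1417/2807 ≈ 0.504809.
d = −(3/4) ln(1 − 4p/3) = −0.75 ln(1 − 0.673079) = −0.75 ln(0.326921)
  = −0.75 × (-1.118037) = 0.838528 substitutions/site.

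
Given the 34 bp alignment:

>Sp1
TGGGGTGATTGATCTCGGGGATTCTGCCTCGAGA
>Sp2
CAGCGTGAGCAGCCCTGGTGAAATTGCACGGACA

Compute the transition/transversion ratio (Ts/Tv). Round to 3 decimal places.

1.250

Transitions are A↔G and C↔T; transversions are all other mismatches.
Transitions: 10. Transversions: 8.
R = 10/8 = 1.250.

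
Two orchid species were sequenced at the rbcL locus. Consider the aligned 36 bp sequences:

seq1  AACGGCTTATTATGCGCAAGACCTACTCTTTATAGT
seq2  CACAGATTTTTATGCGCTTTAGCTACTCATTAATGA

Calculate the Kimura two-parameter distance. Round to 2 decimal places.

0.46

Of 36 sites, 1 differences are transitions and 11 are transversions, so P = 1/36 ≈ 0.027778 and Q = 11/36 ≈ 0.305556.
Under the Kimura two-parameter model, d = −½ ln(1 − 2P − Q) − ¼ ln(1 − 2Q).
1 − 2P − Q = 0.638888, giving −½ ln(0.638888) = 0.224013.
1 − 2Q = 0.388888, giving −¼ ln(0.388888) = 0.236116.
d = 0.224013 + 0.236116 = 0.460129.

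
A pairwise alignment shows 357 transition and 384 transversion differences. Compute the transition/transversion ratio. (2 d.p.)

R = 357/384 = 0.929687… ≈ 0.93 (to 2 d.p.).

0.93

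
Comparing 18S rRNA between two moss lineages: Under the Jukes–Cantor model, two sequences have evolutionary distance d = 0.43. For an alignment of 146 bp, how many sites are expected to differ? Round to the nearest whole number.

Invert JC69: p = (3/4)(1 − e^(−4d/3)) = 0.75 × (1 − e^(-0.573333)) = 0.75 × (1 − 0.563644) = 0.327267.
Expected differing sites = pL ≈ 0.327267 × 146 = 47.780982 ≈ 48.

48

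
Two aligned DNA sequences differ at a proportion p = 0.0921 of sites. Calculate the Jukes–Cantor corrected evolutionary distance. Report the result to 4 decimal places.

d = −(3/4) ln(1 − 4p/3) = −0.75 ln(1 − 0.1228) = −0.75 ln(0.8772)
  = −0.75 × (-0.131020) = 0.098265 substitutions/site.

0.0983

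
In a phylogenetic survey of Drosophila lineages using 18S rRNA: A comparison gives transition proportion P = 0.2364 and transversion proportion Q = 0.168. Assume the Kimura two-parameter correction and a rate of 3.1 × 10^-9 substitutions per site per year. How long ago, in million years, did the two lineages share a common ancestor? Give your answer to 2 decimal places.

Under the Kimura two-parameter model, d = −½ ln(1 − 2P − Q) − ¼ ln(1 − 2Q).
1 − 2P − Q = 0.3592, giving −½ ln(0.3592) = 0.511938.
1 − 2Q = 0.664, giving −¼ ln(0.664) = 0.102368.
d = 0.511938 + 0.102368 = 0.614306.
Under a molecular clock d = 2μt, so t = d/(2μ) = 0.614306 / (2 × 3.1 × 10^-9) = 99.08 million years.

99.08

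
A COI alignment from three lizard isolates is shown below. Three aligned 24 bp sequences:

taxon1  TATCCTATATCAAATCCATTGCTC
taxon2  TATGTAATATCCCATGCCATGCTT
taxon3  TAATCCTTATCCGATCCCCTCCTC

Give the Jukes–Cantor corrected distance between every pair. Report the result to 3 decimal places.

d(taxon1,taxon2) = 0.520, d(taxon1,taxon3) = 0.520, d(taxon2,taxon3) = 0.608

taxon1–taxon2: 9/24 sites differ → p = 0.375, d = −0.75 ln(1 − 0.5) = 0.519860 ≈ 0.520.
taxon1–taxon3: 9/24 sites differ → p = 0.375, d = −0.75 ln(1 − 0.5) = 0.519860 ≈ 0.520.
taxon2–taxon3: 10/24 sites differ → p ≈ 0.416667, d = −0.75 ln(1 − 0.555556) = 0.608198 ≈ 0.608.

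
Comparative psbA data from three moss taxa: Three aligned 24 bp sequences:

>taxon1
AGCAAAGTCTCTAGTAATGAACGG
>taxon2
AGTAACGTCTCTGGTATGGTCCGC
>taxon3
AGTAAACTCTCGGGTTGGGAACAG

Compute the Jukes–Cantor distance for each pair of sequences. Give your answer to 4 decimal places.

d(taxon1,taxon2) = 0.4408, d(taxon1,taxon3) = 0.4408, d(taxon2,taxon3) = 0.5199

taxon1–taxon2: 8/24 sites differ → p ≈ 0.333333, d = −0.75 ln(1 − 0.444444) = 0.440839 ≈ 0.4408.
taxon1–taxon3: 8/24 sites differ → p ≈ 0.333333, d = −0.75 ln(1 − 0.444444) = 0.440839 ≈ 0.4408.
taxon2–taxon3: 9/24 sites differ → p = 0.375, d = −0.75 ln(1 − 0.5) = 0.519860 ≈ 0.5199.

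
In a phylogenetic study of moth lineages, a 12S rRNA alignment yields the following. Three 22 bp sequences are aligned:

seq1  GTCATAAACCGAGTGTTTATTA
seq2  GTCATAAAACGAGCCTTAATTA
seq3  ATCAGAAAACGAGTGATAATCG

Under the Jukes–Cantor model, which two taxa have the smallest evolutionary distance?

seq1–seq2: 4/22 differ, p = 0.182, d = 0.208.
seq1–seq3: 7/22 differ, p = 0.318, d = 0.414.
seq2–seq3: 7/22 differ, p = 0.318, d = 0.414.
The smallest distance is between seq1 and seq2.

seq1 and seq2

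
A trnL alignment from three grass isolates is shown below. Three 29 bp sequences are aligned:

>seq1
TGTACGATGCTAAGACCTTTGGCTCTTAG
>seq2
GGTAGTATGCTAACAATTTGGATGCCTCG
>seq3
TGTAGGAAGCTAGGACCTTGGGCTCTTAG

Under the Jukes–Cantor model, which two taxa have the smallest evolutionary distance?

seq1–seq2: 12/29 differ, p = 0.414, d = 0.602.
seq1–seq3: 4/29 differ, p = 0.138, d = 0.152.
seq2–seq3: 12/29 differ, p = 0.414, d = 0.602.
The smallest distance is between seq1 and seq3.

seq1 and seq3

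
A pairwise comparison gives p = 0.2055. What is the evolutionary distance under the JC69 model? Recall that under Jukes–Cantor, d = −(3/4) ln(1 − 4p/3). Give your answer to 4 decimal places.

d = −(3/4) ln(1 − 4p/3) = −0.75 ln(1 − 0.274) = −0.75 ln(0.726)
  = −0.75 × (-0.320205) = 0.240154 substitutions/site.

0.2402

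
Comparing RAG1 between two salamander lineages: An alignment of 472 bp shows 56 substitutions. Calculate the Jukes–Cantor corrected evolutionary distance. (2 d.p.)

0.13

p = 56/472 ≈ 0.118644.
d = −(3/4) ln(1 − 4p/3) = −0.75 ln(1 − 0.158192) = −0.75 ln(0.841808)
  = −0.75 × (-0.172203) = 0.129152 substitutions/site.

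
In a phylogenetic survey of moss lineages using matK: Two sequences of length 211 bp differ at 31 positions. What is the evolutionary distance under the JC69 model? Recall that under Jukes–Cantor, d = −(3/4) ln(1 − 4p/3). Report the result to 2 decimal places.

p = 31/211 ≈ 0.146919.
d = −(3/4) ln(1 − 4p/3) = −0.75 ln(1 − 0.195892) = −0.75 ln(0.804108)
  = −0.75 × (-0.218022) = 0.163517 substitutions/site.

0.16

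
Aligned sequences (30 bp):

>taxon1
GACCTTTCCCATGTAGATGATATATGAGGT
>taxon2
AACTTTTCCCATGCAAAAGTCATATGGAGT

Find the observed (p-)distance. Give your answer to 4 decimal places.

0.3000

The sequences differ at 9 of 30 positions (sites 1, 4, 14, 16, 18, 20, 21, 27, 28).
p = 9/30 = 0.3000.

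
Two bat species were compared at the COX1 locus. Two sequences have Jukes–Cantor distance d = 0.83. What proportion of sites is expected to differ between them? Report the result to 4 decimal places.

0.5020

p = (3/4)(1 − e^(−4d/3)) = 0.75 × (1 − e^(-1.106667)) = 0.75 × (1 − 0.330659) = 0.502006.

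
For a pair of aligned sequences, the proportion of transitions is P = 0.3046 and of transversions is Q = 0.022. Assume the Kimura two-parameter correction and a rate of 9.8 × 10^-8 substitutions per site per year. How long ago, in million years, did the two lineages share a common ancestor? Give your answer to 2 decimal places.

Under the Kimura two-parameter model, d = −½ ln(1 − 2P − Q) − ¼ ln(1 − 2Q).
1 − 2P − Q = 0.3688, giving −½ ln(0.3688) = 0.498750.
1 − 2Q = 0.956, giving −¼ ln(0.956) = 0.011249.
d = 0.498750 + 0.011249 = 0.509999.
Under a molecular clock d = 2μt, so t = d/(2μ) = 0.509999 / (2 × 9.8 × 10^-8) = 2.60 million years.

2.60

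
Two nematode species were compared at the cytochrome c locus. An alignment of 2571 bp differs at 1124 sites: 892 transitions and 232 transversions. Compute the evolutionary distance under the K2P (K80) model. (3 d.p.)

P = 892/2571 ≈ 0.346947 and Q = 232/2571 ≈ 0.090237.
Under the Kimura two-parameter model, d = −½ ln(1 − 2P − Q) − ¼ ln(1 − 2Q).
1 − 2P − Q = 0.215869, giving −½ ln(0.215869) = 0.766542.
1 − 2Q = 0.819526, giving −¼ ln(0.819526) = 0.049757.
d = 0.766542 + 0.049757 = 0.816299.

0.816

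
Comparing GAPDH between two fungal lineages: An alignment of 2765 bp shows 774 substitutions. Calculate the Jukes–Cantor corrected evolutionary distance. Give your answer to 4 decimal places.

0.3504

p = 774/2765 ≈ 0.279928.
d = −(3/4) ln(1 − 4p/3) = −0.75 ln(1 − 0.373237) = −0.75 ln(0.626763)
  = −0.75 × (-0.467187) = 0.350390 substitutions/site.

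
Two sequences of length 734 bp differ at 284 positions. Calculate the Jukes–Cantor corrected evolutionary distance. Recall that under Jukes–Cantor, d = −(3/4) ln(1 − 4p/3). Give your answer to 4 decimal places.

0.5441

p = 284/734 ≈ 0.386921.
d = −(3/4) ln(1 − 4p/3) = −0.75 ln(1 − 0.515895) = −0.75 ln(0.484105)
  = −0.75 × (-0.725453) = 0.544090 substitutions/site.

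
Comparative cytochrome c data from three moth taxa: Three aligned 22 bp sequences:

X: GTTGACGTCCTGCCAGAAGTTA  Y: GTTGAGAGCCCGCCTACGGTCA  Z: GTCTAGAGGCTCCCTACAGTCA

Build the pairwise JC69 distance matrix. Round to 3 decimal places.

X–Y: 9/22 sites differ → p ≈ 0.409091, d = −0.75 ln(1 − 0.545455) = 0.591344 ≈ 0.591.
X–Z: 11/22 sites differ → p = 0.5, d = −0.75 ln(1 − 0.666667) = 0.823960 ≈ 0.824.
Y–Z: 6/22 sites differ → p ≈ 0.272727, d = −0.75 ln(1 − 0.363636) = 0.338988 ≈ 0.339.

d(X,Y) = 0.591, d(X,Z) = 0.824, d(Y,Z) = 0.339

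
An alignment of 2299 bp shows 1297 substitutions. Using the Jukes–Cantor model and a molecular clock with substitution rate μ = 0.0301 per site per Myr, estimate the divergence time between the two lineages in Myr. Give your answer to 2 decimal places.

p = 1297/2299 ≈ 0.564158.
d = −(3/4) ln(1 − 4p/3) = −0.75 ln(1 − 0.752211) = −0.75 ln(0.247789)
  = −0.75 × (-1.395178) = 1.046384 substitutions/site.
Under a molecular clock d = 2μt, so t = d/(2μ) = 1.046384 / (2 × 0.0301) = 17.38 Myr.

17.38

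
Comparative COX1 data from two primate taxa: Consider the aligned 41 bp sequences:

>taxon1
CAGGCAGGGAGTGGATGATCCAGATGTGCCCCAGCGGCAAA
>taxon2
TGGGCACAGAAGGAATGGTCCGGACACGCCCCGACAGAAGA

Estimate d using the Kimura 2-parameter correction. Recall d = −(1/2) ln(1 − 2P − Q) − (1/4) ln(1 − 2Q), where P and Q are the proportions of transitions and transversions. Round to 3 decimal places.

Of 41 sites, 14 differences are transitions and 3 are transversions, so P = 14/41 ≈ 0.341463 and Q = 3/41 ≈ 0.073171.
Under the Kimura two-parameter model, d = −½ ln(1 − 2P − Q) − ¼ ln(1 − 2Q).
1 − 2P − Q = 0.243903, giving −½ ln(0.243903) = 0.705492.
1 − 2Q = 0.853658, giving −¼ ln(0.853658) = 0.039556.
d = 0.705492 + 0.039556 = 0.745048.

0.745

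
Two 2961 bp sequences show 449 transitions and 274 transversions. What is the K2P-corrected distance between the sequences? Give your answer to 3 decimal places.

P = 449/2961 ≈ 0.151638 and Q = 274/2961 ≈ 0.092536.
Under the Kimura two-parameter model, d = −½ ln(1 − 2P − Q) − ¼ ln(1 − 2Q).
1 − 2P − Q = 0.604188, giving −½ ln(0.604188) = 0.251935.
1 − 2Q = 0.814928, giving −¼ ln(0.814928) = 0.051164.
d = 0.251935 + 0.051164 = 0.303099.

0.303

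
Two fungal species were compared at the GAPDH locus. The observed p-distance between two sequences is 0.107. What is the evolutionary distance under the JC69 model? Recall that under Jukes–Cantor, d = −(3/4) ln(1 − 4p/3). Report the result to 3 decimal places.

d = −(3/4) ln(1 − 4p/3) = −0.75 ln(1 − 0.142667) = −0.75 ln(0.857333)
  = −0.75 × (-0.153929) = 0.115447 substitutions/site.

0.115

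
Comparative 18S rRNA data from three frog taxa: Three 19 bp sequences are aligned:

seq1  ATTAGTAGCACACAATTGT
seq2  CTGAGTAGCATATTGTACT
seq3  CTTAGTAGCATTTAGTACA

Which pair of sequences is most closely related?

seq1–seq2: 8/19 differ, p = 0.421, d = 0.618.
seq1–seq3: 8/19 differ, p = 0.421, d = 0.618.
seq2–seq3: 4/19 differ, p = 0.211, d = 0.247.
The smallest distance is between seq2 and seq3.

seq2 and seq3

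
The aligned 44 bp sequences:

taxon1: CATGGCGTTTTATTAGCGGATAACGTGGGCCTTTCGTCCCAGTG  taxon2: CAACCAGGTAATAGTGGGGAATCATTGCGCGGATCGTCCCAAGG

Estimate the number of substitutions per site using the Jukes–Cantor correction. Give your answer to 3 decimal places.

The sequences differ at 23 of 44 sites, so p = 23/44 ≈ 0.522727.
d = −(3/4) ln(1 − 4p/3) = −0.75 ln(1 − 0.696969) = −0.75 ln(0.303031)
  = −0.75 × (-1.193920) = 0.895440 substitutions/site.

0.895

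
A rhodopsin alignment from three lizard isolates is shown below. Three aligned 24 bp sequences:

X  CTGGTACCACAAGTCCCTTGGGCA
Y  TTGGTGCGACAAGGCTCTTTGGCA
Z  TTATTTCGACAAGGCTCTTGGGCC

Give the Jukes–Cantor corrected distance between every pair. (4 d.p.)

X–Y: 6/24 sites differ → p = 0.25, d = −0.75 ln(1 − 0.333333) = 0.304098 ≈ 0.3041.
X–Z: 8/24 sites differ → p ≈ 0.333333, d = −0.75 ln(1 − 0.444444) = 0.440839 ≈ 0.4408.
Y–Z: 5/24 sites differ → p ≈ 0.208333, d = −0.75 ln(1 − 0.277777) = 0.244066 ≈ 0.2441.

d(X,Y) = 0.3041, d(X,Z) = 0.4408, d(Y,Z) = 0.2441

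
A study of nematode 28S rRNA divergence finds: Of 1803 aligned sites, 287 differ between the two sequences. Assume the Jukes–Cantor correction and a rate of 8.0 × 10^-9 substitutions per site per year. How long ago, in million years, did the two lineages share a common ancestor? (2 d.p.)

p = 287/1803 ≈ 0.159179.
d = −(3/4) ln(1 − 4p/3) = −0.75 ln(1 − 0.212239) = −0.75 ln(0.787761)
  = −0.75 × (-0.238561) = 0.178921 substitutions/site.
Under a molecular clock d = 2μt, so t = d/(2μ) = 0.178921 / (2 × 8.0 × 10^-9) = 11.18 million years.

11.18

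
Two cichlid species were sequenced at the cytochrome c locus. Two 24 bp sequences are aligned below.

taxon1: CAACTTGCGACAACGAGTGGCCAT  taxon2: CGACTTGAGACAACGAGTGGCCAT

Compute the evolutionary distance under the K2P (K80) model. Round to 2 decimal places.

Of 24 sites, 1 differences are transitions and 1 are transversions, so P = 1/24 ≈ 0.041667 and Q = 1/24 ≈ 0.041667.
Under the Kimura two-parameter model, d = −½ ln(1 − 2P − Q) − ¼ ln(1 − 2Q).
1 − 2P − Q = 0.874999, giving −½ ln(0.874999) = 0.066766.
1 − 2Q = 0.916666, giving −¼ ln(0.916666) = 0.021753.
d = 0.066766 + 0.021753 = 0.088519.

0.09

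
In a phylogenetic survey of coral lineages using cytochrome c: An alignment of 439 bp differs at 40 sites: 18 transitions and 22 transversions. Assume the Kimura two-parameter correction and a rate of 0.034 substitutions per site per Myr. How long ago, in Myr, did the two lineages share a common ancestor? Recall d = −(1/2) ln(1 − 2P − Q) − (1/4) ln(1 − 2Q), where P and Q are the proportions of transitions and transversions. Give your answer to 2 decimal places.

P = 18/439 ≈ 0.041002 and Q = 22/439 ≈ 0.050114.
Under the Kimura two-parameter model, d = −½ ln(1 − 2P − Q) − ¼ ln(1 − 2Q).
1 − 2P − Q = 0.867882, giving −½ ln(0.867882) = 0.070850.
1 − 2Q = 0.899772, giving −¼ ln(0.899772) = 0.026403.
d = 0.070850 + 0.026403 = 0.097253.
Under a molecular clock d = 2μt, so t = d/(2μ) = 0.097253 / (2 × 0.034) = 1.43 Myr.

1.43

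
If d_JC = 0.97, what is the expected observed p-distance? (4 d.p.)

0.5442

p = (3/4)(1 − e^(−4d/3)) = 0.75 × (1 − e^(-1.293333)) = 0.75 × (1 − 0.274355) = 0.544234.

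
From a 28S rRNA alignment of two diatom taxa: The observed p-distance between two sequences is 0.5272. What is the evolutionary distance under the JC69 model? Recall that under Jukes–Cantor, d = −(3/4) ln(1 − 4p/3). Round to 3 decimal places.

d = −(3/4) ln(1 − 4p/3) = −0.75 ln(1 − 0.702933) = −0.75 ln(0.297067)
  = −0.75 × (-1.213798) = 0.910349 substitutions/site.

0.910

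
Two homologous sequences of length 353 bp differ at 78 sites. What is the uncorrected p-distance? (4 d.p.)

p = 78/353 = 0.220963… ≈ 0.2210 (to 4 d.p.).

0.2210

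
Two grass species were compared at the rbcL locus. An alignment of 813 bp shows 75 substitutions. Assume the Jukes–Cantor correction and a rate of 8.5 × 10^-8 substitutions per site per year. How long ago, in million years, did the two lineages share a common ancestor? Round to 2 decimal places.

0.58

p = 75/813 ≈ 0.092251.
d = −(3/4) ln(1 − 4p/3) = −0.75 ln(1 − 0.123001) = −0.75 ln(0.876999)
  = −0.75 × (-0.131249) = 0.098437 substitutions/site.
Under a molecular clock d = 2μt, so t = d/(2μ) = 0.098437 / (2 × 8.5 × 10^-8) = 0.58 million years.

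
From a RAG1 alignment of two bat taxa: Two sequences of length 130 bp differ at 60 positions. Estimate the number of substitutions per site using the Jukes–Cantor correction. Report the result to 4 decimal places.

0.7166

p = 60/130 ≈ 0.461538.
d = −(3/4) ln(1 − 4p/3) = −0.75 ln(1 − 0.615384) = −0.75 ln(0.384616)
  = −0.75 × (-0.955510) = 0.716633 substitutions/site.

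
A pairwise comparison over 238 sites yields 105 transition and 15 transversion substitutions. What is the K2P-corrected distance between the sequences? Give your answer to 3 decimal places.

1.487

P = 105/238 ≈ 0.441176 and Q = 15/238 ≈ 0.063025.
Under the Kimura two-parameter model, d = −½ ln(1 − 2P − Q) − ¼ ln(1 − 2Q).
1 − 2P − Q = 0.054623, giving −½ ln(0.054623) = 1.453650.
1 − 2Q = 0.87395, giving −¼ ln(0.87395) = 0.033683.
d = 1.453650 + 0.033683 = 1.487333.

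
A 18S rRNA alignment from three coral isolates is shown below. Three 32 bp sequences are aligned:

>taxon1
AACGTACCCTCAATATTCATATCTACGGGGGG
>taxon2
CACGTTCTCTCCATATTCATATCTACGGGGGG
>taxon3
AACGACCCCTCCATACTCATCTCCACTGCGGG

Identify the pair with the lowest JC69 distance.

taxon1 and taxon2

taxon1–taxon2: 4/32 differ, p = 0.125, d = 0.137.
taxon1–taxon3: 8/32 differ, p = 0.250, d = 0.304.
taxon2–taxon3: 9/32 differ, p = 0.281, d = 0.353.
The smallest distance is between taxon1 and taxon2.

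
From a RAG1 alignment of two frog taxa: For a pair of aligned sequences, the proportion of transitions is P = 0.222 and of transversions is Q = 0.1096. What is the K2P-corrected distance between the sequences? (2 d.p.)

0.47

Under the Kimura two-parameter model, d = −½ ln(1 − 2P − Q) − ¼ ln(1 − 2Q).
1 − 2P − Q = 0.4464, giving −½ ln(0.4464) = 0.403270.
1 − 2Q = 0.7808, giving −¼ ln(0.7808) = 0.061859.
d = 0.403270 + 0.061859 = 0.465129.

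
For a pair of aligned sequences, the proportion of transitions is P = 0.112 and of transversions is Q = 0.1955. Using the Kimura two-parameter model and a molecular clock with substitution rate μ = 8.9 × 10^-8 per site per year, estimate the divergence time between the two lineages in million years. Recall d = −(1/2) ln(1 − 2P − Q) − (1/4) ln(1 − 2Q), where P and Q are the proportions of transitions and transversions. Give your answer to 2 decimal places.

2.22

Under the Kimura two-parameter model, d = −½ ln(1 − 2P − Q) − ¼ ln(1 − 2Q).
1 − 2P − Q = 0.5805, giving −½ ln(0.5805) = 0.271933.
1 − 2Q = 0.609, giving −¼ ln(0.609) = 0.123984.
d = 0.271933 + 0.123984 = 0.395917.
Under a molecular clock d = 2μt, so t = d/(2μ) = 0.395917 / (2 × 8.9 × 10^-8) = 2.22 million years.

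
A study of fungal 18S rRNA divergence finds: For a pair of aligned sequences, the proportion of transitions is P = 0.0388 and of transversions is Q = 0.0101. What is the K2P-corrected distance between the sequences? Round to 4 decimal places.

Under the Kimura two-parameter model, d = −½ ln(1 − 2P − Q) − ¼ ln(1 − 2Q).
1 − 2P − Q = 0.9123, giving −½ ln(0.9123) = 0.045893.
1 − 2Q = 0.9798, giving −¼ ln(0.9798) = 0.005102.
d = 0.045893 + 0.005102 = 0.050995.

0.0510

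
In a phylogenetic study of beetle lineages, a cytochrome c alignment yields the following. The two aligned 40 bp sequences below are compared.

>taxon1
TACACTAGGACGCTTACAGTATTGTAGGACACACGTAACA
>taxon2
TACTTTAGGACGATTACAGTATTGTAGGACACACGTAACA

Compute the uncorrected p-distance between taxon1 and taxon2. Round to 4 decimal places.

0.0750

The sequences differ at 3 of 40 positions (sites 4, 5, 13).
p = 3/40 = 0.0750.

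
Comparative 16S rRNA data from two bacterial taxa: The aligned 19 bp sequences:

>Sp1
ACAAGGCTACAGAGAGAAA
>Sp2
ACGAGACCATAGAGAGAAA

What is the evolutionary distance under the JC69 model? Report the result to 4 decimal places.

The sequences differ at 4 of 19 sites (3, 6, 8, 10), so p = 4/19 ≈ 0.210526.
d = −(3/4) ln(1 − 4p/3) = −0.75 ln(1 − 0.280701) = −0.75 ln(0.719299)
  = −0.75 × (-0.329478) = 0.247109 substitutions/site.

0.2471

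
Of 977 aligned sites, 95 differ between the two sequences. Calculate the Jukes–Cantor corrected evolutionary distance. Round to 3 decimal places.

0.104

p = 95/977 ≈ 0.097236.
d = −(3/4) ln(1 − 4p/3) = −0.75 ln(1 − 0.129648) = −0.75 ln(0.870352)
  = −0.75 × (-0.138858) = 0.104144 substitutions/site.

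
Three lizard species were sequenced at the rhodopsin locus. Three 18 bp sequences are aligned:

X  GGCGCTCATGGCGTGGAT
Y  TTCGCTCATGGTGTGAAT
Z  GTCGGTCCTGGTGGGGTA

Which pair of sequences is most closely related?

X–Y: 4/18 differ, p = 0.222, d = 0.264.
X–Z: 7/18 differ, p = 0.389, d = 0.548.
Y–Z: 7/18 differ, p = 0.389, d = 0.548.
The smallest distance is between X and Y.

X and Y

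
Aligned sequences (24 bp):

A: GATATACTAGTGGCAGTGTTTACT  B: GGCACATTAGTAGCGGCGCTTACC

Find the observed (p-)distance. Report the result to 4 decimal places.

The sequences differ at 9 of 24 positions (sites 2, 3, 5, 7, 12, 15, 17, 19, 24).
p = 9/24 = 0.3750.

0.3750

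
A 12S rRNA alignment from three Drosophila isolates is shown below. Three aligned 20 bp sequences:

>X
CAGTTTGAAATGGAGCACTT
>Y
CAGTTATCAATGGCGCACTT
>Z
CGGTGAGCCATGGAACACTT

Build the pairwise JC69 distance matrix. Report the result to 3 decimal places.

d(X,Y) = 0.233, d(X,Z) = 0.383, d(Y,Z) = 0.383

X–Y: 4/20 sites differ → p = 0.2, d = −0.75 ln(1 − 0.266667) = 0.232617 ≈ 0.233.
X–Z: 6/20 sites differ → p = 0.3, d = −0.75 ln(1 − 0.4) = 0.383119 ≈ 0.383.
Y–Z: 6/20 sites differ → p = 0.3, d = −0.75 ln(1 − 0.4) = 0.383119 ≈ 0.383.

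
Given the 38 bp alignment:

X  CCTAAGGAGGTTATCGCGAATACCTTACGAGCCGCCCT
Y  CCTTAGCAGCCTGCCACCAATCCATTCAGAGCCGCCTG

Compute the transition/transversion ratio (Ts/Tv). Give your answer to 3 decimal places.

0.556

Transitions are A↔G and C↔T; transversions are all other mismatches.
Transitions: 5. Transversions: 9.
R = 5/9 = 0.555555… ≈ 0.556 (to 3 d.p.).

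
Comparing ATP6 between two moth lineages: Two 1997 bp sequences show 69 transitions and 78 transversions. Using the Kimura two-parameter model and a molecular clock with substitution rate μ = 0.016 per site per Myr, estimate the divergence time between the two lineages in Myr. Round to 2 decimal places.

2.42

P = 69/1997 ≈ 0.034552 and Q = 78/1997 ≈ 0.039059.
Under the Kimura two-parameter model, d = −½ ln(1 − 2P − Q) − ¼ ln(1 − 2Q).
1 − 2P − Q = 0.891837, giving −½ ln(0.891837) = 0.057236.
1 − 2Q = 0.921882, giving −¼ ln(0.921882) = 0.020335.
d = 0.057236 + 0.020335 = 0.077571.
Under a molecular clock d = 2μt, so t = d/(2μ) = 0.077571 / (2 × 0.016) = 2.42 Myr.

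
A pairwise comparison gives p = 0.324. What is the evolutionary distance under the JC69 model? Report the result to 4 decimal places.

d = −(3/4) ln(1 − 4p/3) = −0.75 ln(1 − 0.432) = −0.75 ln(0.568)
  = −0.75 × (-0.565634) = 0.424226 substitutions/site.

0.4242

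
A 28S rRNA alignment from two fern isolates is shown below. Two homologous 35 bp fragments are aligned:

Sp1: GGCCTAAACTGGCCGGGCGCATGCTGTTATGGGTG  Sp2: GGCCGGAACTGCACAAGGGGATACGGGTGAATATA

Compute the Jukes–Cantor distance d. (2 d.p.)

The sequences differ at 17 of 35 sites, so p = 17/35 ≈ 0.485714.
d = −(3/4) ln(1 − 4p/3) = −0.75 ln(1 − 0.647619) = −0.75 ln(0.352381)
  = −0.75 × (-1.043042) = 0.782282 substitutions/site.

0.78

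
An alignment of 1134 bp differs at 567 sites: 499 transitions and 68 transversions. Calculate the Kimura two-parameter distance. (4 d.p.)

1.4389

P = 499/1134 ≈ 0.440035 and Q = 68/1134 ≈ 0.059965.
Under the Kimura two-parameter model, d = −½ ln(1 − 2P − Q) − ¼ ln(1 − 2Q).
1 − 2P − Q = 0.059965, giving −½ ln(0.059965) = 1.406997.
1 − 2Q = 0.88007, giving −¼ ln(0.88007) = 0.031938.
d = 1.406997 + 0.031938 = 1.438935.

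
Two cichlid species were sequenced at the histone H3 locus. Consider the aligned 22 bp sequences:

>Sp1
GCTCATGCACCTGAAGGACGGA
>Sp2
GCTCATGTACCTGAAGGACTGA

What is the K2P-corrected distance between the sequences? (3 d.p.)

Of 22 sites, 1 differences are transitions and 1 are transversions, so P = 1/22 ≈ 0.045455 and Q = 1/22 ≈ 0.045455.
Under the Kimura two-parameter model, d = −½ ln(1 − 2P − Q) − ¼ ln(1 − 2Q).
1 − 2P − Q = 0.863635, giving −½ ln(0.863635) = 0.073303.
1 − 2Q = 0.90909, giving −¼ ln(0.90909) = 0.023828.
d = 0.073303 + 0.023828 = 0.097131.

0.097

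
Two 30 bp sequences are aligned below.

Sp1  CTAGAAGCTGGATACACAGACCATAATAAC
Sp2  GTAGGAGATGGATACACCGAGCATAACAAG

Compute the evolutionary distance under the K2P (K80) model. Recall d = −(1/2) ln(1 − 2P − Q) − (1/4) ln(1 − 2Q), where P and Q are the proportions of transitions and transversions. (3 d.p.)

0.280

Of 30 sites, 2 differences are transitions and 5 are transversions, so P = 2/30 ≈ 0.066667 and Q = 5/30 ≈ 0.166667.
Under the Kimura two-parameter model, d = −½ ln(1 − 2P − Q) − ¼ ln(1 − 2Q).
1 − 2P − Q = 0.699999, giving −½ ln(0.699999) = 0.178338.
1 − 2Q = 0.666666, giving −¼ ln(0.666666) = 0.101367.
d = 0.178338 + 0.101367 = 0.279705.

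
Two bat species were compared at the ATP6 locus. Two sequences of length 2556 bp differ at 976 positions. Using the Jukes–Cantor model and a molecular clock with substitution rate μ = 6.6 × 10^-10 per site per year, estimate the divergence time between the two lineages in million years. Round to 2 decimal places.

p = 976/2556 ≈ 0.381847.
d = −(3/4) ln(1 − 4p/3) = −0.75 ln(1 − 0.509129) = −0.75 ln(0.490871)
  = −0.75 × (-0.711574) = 0.533681 substitutions/site.
Under a molecular clock d = 2μt, so t = d/(2μ) = 0.533681 / (2 × 6.6 × 10^-10) = 404.30 million years.

404.30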